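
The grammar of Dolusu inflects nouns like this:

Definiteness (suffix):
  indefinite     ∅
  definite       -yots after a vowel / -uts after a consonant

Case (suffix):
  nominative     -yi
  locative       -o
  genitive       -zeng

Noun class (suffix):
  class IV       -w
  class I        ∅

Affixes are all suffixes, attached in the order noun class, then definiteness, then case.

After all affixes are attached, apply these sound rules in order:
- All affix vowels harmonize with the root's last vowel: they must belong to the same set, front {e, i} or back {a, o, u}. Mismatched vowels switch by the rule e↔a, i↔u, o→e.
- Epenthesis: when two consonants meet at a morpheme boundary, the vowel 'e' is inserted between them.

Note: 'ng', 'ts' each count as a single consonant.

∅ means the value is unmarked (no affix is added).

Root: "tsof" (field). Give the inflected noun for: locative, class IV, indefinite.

tsofewo

Attach noun class class IV -w → tsofw.
definiteness = indefinite: zero marking, form stays tsofw.
Attach case locative -o → tsofwo.
Vowel harmony: no change.
Apply epenthesis: tsofwo → tsofewo.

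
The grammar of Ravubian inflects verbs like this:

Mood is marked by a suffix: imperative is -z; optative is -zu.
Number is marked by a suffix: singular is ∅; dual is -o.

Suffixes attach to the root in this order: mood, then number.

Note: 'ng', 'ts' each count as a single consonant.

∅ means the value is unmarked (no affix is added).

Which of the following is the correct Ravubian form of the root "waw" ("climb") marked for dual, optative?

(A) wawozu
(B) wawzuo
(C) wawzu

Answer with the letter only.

Attach mood optative -zu → wawzu.
Attach number dual -o → wawzuo.
So the correct form is wawzuo, option (B).
(C) wawzu is wrong: it uses singular instead of dual for number.
(A) wawozu is wrong: it has the affixes in the wrong order.

B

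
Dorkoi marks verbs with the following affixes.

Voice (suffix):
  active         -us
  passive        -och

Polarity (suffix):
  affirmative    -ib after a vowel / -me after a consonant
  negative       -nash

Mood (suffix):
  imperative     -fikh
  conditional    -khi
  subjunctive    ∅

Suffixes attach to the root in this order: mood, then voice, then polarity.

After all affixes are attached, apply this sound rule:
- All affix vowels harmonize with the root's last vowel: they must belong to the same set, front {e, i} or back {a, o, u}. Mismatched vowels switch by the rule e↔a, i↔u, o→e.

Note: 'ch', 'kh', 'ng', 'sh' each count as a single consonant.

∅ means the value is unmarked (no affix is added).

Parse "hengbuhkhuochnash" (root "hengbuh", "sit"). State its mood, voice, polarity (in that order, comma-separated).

conditional, passive, negative

Segment: hengbuh-khi-och-nash.
mood: -khi → conditional.
voice: -och → passive.
polarity: -nash → negative.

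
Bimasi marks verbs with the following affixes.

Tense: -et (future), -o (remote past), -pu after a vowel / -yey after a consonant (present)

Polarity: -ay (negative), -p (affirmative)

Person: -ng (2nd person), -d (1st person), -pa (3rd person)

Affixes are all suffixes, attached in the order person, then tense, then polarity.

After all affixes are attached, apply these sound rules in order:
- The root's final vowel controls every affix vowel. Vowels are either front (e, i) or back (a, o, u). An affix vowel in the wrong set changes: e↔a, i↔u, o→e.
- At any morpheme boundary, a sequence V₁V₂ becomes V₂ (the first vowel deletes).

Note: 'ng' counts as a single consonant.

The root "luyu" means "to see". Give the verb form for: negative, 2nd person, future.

Attach person 2nd person -ng → luyung.
Attach tense future -et → luyunget.
Attach polarity negative -ay → luyungetay.
Apply vowel harmony: luyungetay → luyungatay.
Vowel deletion: no change.

luyungatay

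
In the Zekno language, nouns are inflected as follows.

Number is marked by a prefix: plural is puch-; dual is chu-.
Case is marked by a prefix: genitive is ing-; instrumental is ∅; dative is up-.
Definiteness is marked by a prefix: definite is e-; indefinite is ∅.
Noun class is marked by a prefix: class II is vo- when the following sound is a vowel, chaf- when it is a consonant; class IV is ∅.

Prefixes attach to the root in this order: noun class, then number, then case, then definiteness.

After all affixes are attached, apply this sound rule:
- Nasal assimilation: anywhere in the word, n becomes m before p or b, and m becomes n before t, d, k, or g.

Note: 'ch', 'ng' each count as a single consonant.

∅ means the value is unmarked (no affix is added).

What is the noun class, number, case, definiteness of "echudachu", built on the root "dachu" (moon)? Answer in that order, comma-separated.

Segment: e-chu-dachu.
noun class: ∅ → class IV.
number: chu- → dual.
case: ∅ → instrumental.
definiteness: e- → definite.

class IV, dual, instrumental, definite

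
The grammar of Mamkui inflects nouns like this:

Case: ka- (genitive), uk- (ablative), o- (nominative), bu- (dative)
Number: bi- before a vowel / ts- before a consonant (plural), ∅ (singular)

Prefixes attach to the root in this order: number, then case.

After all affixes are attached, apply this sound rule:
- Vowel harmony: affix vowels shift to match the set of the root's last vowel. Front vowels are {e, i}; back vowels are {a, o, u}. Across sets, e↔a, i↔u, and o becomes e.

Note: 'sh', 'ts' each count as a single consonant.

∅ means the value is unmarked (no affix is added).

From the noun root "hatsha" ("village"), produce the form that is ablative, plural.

uktshatsha

Attach number plural ts- (before consonant 'h') → tshatsha.
Attach case ablative uk- → uktshatsha.
Vowel harmony: no change.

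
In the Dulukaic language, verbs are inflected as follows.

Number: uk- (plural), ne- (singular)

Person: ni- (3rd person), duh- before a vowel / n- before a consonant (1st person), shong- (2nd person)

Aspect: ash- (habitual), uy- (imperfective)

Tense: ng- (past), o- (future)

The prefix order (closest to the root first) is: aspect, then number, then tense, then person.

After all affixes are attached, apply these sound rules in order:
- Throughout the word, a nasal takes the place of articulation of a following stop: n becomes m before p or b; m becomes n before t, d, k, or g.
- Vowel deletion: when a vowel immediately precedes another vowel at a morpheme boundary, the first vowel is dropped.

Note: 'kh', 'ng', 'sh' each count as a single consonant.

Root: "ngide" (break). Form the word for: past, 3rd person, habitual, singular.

Attach aspect habitual ash- → ashngide.
Attach number singular ne- → neashngide.
Attach tense past ng- → ngneashngide.
Attach person 3rd person ni- → ningneashngide.
Nasal assimilation: no change.
Apply vowel deletion: ningneashngide → ningnashngide.

ningnashngide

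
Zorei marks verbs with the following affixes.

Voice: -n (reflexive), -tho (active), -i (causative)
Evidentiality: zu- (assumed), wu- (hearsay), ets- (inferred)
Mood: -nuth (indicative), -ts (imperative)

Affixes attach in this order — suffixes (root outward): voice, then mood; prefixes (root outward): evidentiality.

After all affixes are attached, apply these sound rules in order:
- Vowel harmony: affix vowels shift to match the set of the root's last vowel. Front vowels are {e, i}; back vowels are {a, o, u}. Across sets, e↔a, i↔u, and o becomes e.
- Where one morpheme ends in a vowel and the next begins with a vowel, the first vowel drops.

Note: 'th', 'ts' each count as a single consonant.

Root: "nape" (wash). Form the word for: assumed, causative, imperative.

Attach voice causative -i → napei.
Attach evidentiality assumed zu- → zunapei.
Attach mood imperative -ts → zunapeits.
Apply vowel harmony: zunapeits → zinapeits.
Apply vowel deletion: zinapeits → zinapits.

zinapits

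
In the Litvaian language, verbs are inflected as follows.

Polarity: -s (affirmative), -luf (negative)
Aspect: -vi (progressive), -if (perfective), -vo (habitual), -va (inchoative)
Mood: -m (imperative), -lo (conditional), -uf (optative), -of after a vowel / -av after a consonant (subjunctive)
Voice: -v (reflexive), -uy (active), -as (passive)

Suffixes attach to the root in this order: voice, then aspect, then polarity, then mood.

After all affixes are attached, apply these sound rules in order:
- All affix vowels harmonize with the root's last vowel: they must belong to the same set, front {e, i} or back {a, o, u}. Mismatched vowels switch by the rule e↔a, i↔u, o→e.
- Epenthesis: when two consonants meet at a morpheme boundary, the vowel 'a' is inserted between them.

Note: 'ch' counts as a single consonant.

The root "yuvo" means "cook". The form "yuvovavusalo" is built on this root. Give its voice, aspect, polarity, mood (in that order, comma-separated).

Segment: yuvo-v-vi-s-lo.
voice: -v → reflexive.
aspect: -vi → progressive.
polarity: -s → affirmative.
mood: -lo → conditional.

reflexive, progressive, affirmative, conditional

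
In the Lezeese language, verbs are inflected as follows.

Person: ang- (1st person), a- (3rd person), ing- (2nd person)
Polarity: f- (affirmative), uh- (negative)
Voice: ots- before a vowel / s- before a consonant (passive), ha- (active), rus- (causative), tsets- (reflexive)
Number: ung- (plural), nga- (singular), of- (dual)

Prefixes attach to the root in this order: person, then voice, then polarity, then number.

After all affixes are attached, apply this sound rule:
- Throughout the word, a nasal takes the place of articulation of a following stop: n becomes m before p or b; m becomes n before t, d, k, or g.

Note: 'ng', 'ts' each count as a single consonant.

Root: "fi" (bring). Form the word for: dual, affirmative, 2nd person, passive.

offotsingfi

Attach person 2nd person ing- → ingfi.
Attach voice passive ots- (before vowel 'i') → otsingfi.
Attach polarity affirmative f- → fotsingfi.
Attach number dual of- → offotsingfi.
Nasal assimilation: no change.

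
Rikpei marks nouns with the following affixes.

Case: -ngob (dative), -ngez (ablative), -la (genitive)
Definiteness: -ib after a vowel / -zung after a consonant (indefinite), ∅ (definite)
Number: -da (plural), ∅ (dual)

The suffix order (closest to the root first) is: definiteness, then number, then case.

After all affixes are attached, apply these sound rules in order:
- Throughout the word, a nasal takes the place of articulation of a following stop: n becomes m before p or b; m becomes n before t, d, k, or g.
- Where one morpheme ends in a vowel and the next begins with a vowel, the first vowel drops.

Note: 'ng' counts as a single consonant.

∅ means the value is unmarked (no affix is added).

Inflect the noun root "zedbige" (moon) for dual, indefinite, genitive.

Attach definiteness indefinite -ib (after vowel 'e') → zedbigeib.
number = dual: zero marking, form stays zedbigeib.
Attach case genitive -la → zedbigeibla.
Nasal assimilation: no change.
Apply vowel deletion: zedbigeibla → zedbigibla.

zedbigibla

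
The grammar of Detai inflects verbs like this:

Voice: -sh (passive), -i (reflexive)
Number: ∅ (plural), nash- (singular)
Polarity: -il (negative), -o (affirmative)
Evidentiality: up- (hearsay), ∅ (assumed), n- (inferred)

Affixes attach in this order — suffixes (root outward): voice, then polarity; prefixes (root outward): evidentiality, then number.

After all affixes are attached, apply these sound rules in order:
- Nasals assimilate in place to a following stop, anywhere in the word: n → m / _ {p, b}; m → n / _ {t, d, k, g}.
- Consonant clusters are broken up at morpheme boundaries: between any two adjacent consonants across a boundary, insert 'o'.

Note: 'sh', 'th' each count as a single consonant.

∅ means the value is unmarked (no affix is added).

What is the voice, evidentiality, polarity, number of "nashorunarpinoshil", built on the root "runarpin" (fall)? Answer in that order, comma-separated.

Segment: nash-runarpin-sh-il.
voice: -sh → passive.
evidentiality: ∅ → assumed.
polarity: -il → negative.
number: nash- → singular.

passive, assumed, negative, singular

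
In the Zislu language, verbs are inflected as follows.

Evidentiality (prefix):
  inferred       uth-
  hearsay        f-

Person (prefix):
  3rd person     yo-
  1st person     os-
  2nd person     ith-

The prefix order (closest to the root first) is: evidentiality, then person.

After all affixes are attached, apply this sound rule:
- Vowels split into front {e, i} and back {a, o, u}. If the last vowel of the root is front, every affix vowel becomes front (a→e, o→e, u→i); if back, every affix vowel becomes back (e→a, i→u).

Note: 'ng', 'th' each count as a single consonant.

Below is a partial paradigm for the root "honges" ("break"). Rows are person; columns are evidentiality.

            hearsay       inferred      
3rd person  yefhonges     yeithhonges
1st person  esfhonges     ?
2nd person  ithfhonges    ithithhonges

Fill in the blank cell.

Attach evidentiality inferred uth- → uthhonges.
Attach person 1st person os- → osuthhonges.
Apply vowel harmony: osuthhonges → esithhonges.

esithhonges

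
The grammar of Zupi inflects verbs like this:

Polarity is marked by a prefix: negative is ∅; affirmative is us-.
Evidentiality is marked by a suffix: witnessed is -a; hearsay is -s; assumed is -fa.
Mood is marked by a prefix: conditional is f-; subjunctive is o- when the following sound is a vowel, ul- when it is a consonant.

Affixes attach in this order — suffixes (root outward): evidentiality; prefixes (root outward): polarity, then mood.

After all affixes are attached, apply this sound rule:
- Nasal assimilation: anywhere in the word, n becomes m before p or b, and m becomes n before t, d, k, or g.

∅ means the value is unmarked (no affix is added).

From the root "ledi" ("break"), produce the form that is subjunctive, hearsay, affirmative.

ousledis

Attach polarity affirmative us- → usledi.
Attach mood subjunctive o- (before vowel 'u') → ousledi.
Attach evidentiality hearsay -s → ousledis.
Nasal assimilation: no change.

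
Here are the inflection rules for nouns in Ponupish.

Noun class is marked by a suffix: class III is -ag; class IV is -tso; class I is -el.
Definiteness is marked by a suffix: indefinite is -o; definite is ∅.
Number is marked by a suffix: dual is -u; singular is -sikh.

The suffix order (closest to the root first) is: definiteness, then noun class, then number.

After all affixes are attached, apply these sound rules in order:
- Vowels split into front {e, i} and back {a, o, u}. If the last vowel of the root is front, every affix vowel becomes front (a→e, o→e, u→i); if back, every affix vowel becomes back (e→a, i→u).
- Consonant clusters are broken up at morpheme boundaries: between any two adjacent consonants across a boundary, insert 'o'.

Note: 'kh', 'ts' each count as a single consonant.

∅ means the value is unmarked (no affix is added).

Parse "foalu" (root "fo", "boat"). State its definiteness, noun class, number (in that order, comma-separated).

Segment: fo-el-u.
definiteness: ∅ → definite.
noun class: -el → class I.
number: -u → dual.

definite, class I, dual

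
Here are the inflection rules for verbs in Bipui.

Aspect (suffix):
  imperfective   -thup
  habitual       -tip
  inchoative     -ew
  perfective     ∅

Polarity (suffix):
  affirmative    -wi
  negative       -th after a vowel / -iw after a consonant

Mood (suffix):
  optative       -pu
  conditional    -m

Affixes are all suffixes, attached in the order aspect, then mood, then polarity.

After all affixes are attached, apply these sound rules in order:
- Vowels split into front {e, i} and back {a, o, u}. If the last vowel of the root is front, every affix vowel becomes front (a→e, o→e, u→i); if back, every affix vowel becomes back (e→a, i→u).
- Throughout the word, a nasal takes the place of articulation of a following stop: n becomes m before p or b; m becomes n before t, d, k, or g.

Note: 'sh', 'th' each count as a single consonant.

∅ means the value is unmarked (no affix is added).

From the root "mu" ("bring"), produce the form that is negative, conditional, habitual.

mutupmuw

Attach aspect habitual -tip → mutip.
Attach mood conditional -m → mutipm.
Attach polarity negative -iw (after consonant 'm') → mutipmiw.
Apply vowel harmony: mutipmiw → mutupmuw.
Nasal assimilation: no change.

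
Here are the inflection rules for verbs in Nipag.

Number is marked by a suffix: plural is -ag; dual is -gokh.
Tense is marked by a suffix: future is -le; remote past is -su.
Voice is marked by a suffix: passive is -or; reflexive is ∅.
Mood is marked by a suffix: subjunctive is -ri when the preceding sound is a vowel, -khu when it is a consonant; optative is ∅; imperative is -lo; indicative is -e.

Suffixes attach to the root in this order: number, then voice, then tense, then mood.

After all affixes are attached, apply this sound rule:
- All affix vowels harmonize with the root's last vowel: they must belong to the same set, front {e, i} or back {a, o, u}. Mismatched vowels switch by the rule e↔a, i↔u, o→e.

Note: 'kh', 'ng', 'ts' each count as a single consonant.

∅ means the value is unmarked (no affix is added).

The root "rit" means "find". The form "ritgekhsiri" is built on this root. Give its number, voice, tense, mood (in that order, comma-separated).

Segment: rit-gokh-su-ri.
number: -gokh → dual.
voice: ∅ → reflexive.
tense: -su → remote past.
mood: -ri/khu → subjunctive.

dual, reflexive, remote past, subjunctive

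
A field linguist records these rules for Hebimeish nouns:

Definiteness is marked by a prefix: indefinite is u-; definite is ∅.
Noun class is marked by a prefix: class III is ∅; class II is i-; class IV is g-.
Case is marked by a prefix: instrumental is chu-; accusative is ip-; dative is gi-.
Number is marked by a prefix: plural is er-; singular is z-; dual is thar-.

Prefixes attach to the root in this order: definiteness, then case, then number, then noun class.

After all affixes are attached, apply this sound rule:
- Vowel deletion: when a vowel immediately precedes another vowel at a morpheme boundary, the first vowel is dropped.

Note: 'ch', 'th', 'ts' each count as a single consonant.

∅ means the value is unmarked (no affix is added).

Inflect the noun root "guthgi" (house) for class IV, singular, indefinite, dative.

gzguguthgi

Attach definiteness indefinite u- → uguthgi.
Attach case dative gi- → giuguthgi.
Attach number singular z- → zgiuguthgi.
Attach noun class class IV g- → gzgiuguthgi.
Apply vowel deletion: gzgiuguthgi → gzguguthgi.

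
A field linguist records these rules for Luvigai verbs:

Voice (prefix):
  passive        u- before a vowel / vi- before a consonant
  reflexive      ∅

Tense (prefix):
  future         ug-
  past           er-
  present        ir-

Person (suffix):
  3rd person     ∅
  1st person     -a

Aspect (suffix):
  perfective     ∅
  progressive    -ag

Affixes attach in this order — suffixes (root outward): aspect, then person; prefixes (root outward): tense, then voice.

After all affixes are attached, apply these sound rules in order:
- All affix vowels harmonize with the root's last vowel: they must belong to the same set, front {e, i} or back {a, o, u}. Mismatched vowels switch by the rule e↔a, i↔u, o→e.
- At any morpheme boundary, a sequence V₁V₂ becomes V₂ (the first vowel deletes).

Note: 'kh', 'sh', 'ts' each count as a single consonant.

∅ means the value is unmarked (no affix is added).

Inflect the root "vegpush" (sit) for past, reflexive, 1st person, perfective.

Attach tense past er- → ervegpush.
aspect = perfective: zero marking, form stays ervegpush.
voice = reflexive: zero marking, form stays ervegpush.
Attach person 1st person -a → ervegpusha.
Apply vowel harmony: ervegpusha → arvegpusha.
Vowel deletion: no change.

arvegpusha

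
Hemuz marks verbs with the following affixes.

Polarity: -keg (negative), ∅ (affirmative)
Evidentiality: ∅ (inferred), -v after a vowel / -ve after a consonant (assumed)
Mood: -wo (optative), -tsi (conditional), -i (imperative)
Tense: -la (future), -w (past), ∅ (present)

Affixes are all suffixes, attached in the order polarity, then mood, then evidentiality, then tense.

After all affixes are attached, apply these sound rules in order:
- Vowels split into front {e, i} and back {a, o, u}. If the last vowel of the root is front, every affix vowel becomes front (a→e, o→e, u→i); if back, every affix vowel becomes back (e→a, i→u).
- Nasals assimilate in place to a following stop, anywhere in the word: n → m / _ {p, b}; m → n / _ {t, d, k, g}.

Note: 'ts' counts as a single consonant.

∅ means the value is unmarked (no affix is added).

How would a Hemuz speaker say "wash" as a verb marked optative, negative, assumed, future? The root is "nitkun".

nitkunkagwovla

Attach polarity negative -keg → nitkunkeg.
Attach mood optative -wo → nitkunkegwo.
Attach evidentiality assumed -v (after vowel 'o') → nitkunkegwov.
Attach tense future -la → nitkunkegwovla.
Apply vowel harmony: nitkunkegwovla → nitkunkagwovla.
Nasal assimilation: no change.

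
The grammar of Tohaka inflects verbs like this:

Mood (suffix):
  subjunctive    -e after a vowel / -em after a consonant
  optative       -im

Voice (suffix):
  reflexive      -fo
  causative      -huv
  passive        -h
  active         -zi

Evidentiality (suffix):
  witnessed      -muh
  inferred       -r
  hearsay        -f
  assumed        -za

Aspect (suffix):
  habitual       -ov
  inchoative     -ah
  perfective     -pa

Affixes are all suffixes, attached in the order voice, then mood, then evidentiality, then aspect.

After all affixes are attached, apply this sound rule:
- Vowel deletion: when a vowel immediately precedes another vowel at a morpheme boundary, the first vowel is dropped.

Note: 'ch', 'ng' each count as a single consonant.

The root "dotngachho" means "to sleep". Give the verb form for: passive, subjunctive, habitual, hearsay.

Attach voice passive -h → dotngachhoh.
Attach mood subjunctive -em (after consonant 'h') → dotngachhohem.
Attach evidentiality hearsay -f → dotngachhohemf.
Attach aspect habitual -ov → dotngachhohemfov.
Vowel deletion: no change.

dotngachhohemfov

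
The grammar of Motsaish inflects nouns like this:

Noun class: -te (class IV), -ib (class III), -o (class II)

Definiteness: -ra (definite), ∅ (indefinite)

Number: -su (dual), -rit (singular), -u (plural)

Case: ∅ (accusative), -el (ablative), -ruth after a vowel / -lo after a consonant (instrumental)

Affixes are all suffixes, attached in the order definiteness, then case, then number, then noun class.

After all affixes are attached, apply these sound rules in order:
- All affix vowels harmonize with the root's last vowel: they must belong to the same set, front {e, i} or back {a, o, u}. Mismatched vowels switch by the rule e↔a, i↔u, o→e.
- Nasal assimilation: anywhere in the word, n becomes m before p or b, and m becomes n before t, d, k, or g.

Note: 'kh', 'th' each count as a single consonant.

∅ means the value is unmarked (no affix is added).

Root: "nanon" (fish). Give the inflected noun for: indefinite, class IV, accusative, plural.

nanonuta

definiteness = indefinite: zero marking, form stays nanon.
case = accusative: zero marking, form stays nanon.
Attach number plural -u → nanonu.
Attach noun class class IV -te → nanonute.
Apply vowel harmony: nanonute → nanonuta.
Nasal assimilation: no change.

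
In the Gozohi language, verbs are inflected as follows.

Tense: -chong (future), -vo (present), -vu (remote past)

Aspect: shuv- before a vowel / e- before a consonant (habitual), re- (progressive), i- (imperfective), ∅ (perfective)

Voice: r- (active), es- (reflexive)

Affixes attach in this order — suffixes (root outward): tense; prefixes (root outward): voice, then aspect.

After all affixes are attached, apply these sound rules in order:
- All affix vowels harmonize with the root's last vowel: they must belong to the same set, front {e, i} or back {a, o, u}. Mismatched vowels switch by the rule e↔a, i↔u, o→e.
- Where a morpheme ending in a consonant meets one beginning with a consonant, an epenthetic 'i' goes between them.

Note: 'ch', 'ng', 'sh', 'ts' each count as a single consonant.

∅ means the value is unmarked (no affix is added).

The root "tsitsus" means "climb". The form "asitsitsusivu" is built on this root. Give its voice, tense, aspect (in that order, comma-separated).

Segment: es-tsitsus-vu.
voice: es- → reflexive.
tense: -vu → remote past.
aspect: ∅ → perfective.

reflexive, remote past, perfective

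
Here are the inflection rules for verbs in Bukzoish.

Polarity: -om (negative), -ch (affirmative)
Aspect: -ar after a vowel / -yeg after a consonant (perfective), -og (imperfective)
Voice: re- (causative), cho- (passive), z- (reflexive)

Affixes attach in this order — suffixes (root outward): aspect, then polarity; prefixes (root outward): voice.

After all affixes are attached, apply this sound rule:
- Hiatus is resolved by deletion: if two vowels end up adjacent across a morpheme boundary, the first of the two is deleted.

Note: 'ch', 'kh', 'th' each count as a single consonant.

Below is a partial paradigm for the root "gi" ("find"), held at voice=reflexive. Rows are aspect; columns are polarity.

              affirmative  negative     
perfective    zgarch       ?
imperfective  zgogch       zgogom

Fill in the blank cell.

Attach voice reflexive z- → zgi.
Attach aspect perfective -ar (after vowel 'i') → zgiar.
Attach polarity negative -om → zgiarom.
Apply vowel deletion: zgiarom → zgarom.

zgarom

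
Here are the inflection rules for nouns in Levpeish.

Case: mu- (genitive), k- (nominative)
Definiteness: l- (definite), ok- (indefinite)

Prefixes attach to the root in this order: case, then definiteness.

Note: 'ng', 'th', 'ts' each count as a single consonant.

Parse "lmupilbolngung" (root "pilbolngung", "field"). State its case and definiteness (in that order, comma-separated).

genitive, definite

Segment: l-mu-pilbolngung.
case: mu- → genitive.
definiteness: l- → definite.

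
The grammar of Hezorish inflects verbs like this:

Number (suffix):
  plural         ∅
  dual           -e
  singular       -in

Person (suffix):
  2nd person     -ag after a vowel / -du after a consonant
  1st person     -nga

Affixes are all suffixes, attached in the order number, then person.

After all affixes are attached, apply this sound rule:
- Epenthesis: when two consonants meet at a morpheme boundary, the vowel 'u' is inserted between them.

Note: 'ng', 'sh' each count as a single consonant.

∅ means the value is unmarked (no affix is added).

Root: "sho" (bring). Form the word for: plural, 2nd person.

shoag

number = plural: zero marking, form stays sho.
Attach person 2nd person -ag (after vowel 'o') → shoag.
Epenthesis: no change.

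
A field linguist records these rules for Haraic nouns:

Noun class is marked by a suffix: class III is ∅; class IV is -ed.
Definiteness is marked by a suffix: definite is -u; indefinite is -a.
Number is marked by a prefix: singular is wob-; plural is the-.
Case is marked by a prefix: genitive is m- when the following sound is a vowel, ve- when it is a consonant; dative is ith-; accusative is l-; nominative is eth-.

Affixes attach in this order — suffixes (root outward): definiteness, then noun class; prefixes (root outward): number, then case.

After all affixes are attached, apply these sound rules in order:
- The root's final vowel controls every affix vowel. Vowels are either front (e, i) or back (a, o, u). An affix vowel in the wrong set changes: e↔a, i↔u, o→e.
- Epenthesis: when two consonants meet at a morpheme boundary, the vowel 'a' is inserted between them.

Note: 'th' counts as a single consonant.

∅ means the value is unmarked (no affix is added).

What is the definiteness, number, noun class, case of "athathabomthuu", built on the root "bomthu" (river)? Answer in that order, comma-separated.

definite, plural, class III, nominative

Segment: eth-the-bomthu-u.
definiteness: -u → definite.
number: the- → plural.
noun class: ∅ → class III.
case: eth- → nominative.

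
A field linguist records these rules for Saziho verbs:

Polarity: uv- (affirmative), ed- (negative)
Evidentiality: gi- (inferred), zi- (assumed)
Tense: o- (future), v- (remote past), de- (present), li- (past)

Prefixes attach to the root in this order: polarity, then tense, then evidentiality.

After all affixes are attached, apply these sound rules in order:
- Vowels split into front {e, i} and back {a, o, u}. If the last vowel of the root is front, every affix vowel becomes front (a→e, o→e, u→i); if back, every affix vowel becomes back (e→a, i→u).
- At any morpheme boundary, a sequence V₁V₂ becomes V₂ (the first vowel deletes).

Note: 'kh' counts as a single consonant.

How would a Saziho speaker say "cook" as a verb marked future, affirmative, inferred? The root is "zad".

Attach polarity affirmative uv- → uvzad.
Attach tense future o- → ouvzad.
Attach evidentiality inferred gi- → giouvzad.
Apply vowel harmony: giouvzad → guouvzad.
Apply vowel deletion: guouvzad → guvzad.

guvzad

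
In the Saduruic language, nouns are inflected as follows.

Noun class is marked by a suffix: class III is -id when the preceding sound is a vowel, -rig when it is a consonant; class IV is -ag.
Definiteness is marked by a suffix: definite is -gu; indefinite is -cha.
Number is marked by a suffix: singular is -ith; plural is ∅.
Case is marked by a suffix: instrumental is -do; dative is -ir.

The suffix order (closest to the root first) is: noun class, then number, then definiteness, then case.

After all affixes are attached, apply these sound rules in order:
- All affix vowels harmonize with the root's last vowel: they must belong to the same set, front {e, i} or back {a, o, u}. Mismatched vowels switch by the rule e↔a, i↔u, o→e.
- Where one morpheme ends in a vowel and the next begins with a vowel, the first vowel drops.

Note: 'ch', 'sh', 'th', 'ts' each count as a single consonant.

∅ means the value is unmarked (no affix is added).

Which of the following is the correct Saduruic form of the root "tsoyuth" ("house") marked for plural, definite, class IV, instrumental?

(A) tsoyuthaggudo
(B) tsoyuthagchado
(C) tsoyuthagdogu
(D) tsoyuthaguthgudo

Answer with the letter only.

A

Attach noun class class IV -ag → tsoyuthag.
number = plural: zero marking, form stays tsoyuthag.
Attach definiteness definite -gu → tsoyuthaggu.
Attach case instrumental -do → tsoyuthaggudo.
Vowel harmony: no change.
Vowel deletion: no change.
So the correct form is tsoyuthaggudo, option (A).
(D) tsoyuthaguthgudo is wrong: it uses singular instead of plural for number.
(B) tsoyuthagchado is wrong: it uses indefinite instead of definite for definiteness.
(C) tsoyuthagdogu is wrong: it has the affixes in the wrong order.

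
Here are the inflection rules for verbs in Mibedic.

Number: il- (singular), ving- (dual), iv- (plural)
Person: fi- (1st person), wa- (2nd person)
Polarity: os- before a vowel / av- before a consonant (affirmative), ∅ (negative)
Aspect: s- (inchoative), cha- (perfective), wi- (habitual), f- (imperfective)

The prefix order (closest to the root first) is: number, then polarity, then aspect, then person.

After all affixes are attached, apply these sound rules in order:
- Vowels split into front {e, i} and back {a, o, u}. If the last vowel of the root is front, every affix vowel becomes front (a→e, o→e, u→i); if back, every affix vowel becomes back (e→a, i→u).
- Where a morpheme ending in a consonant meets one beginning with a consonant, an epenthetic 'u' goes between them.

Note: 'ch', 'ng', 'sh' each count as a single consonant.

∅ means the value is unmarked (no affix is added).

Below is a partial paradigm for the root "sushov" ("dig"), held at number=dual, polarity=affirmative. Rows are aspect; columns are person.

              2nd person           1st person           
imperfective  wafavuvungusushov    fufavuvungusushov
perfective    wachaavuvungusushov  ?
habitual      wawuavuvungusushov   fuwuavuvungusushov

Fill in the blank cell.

fuchaavuvungusushov

Attach number dual ving- → vingsushov.
Attach polarity affirmative av- (before consonant 'v') → avvingsushov.
Attach aspect perfective cha- → chaavvingsushov.
Attach person 1st person fi- → fichaavvingsushov.
Apply vowel harmony: fichaavvingsushov → fuchaavvungsushov.
Apply epenthesis: fuchaavvungsushov → fuchaavuvungusushov.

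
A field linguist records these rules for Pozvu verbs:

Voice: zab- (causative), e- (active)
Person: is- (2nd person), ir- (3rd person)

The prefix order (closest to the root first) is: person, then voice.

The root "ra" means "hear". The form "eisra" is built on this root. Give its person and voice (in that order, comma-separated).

2nd person, active

Segment: e-is-ra.
person: is- → 2nd person.
voice: e- → active.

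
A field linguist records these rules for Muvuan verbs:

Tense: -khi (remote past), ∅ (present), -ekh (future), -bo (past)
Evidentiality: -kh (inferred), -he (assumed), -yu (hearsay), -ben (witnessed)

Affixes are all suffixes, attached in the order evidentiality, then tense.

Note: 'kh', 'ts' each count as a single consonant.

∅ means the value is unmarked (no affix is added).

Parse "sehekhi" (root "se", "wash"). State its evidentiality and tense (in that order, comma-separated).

Segment: se-he-khi.
evidentiality: -he → assumed.
tense: -khi → remote past.

assumed, remote past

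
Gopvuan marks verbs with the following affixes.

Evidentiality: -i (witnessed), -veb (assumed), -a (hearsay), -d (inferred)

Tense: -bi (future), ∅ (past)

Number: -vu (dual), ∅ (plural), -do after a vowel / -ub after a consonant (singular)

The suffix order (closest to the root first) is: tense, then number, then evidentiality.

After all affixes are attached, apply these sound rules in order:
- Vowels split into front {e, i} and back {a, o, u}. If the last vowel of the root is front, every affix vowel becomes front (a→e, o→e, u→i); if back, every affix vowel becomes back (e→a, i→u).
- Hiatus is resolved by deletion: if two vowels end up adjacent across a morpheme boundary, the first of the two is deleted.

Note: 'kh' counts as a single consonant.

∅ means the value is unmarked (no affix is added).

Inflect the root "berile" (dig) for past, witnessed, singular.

beriledi

tense = past: zero marking, form stays berile.
Attach number singular -do (after vowel 'e') → beriledo.
Attach evidentiality witnessed -i → beriledoi.
Apply vowel harmony: beriledoi → beriledei.
Apply vowel deletion: beriledei → beriledi.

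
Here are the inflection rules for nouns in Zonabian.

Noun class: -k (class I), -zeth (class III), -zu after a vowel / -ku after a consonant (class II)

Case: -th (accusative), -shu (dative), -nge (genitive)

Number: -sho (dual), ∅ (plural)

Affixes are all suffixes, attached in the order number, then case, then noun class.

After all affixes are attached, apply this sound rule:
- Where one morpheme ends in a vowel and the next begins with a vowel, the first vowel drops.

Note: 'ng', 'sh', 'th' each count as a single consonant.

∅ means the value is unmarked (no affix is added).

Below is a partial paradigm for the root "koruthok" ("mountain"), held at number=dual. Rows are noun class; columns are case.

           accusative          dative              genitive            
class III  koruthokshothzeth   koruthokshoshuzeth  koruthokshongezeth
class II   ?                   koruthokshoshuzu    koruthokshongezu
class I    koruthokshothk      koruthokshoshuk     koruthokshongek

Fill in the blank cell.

koruthokshothku

Attach number dual -sho → koruthoksho.
Attach case accusative -th → koruthokshoth.
Attach noun class class II -ku (after consonant 'th') → koruthokshothku.
Vowel deletion: no change.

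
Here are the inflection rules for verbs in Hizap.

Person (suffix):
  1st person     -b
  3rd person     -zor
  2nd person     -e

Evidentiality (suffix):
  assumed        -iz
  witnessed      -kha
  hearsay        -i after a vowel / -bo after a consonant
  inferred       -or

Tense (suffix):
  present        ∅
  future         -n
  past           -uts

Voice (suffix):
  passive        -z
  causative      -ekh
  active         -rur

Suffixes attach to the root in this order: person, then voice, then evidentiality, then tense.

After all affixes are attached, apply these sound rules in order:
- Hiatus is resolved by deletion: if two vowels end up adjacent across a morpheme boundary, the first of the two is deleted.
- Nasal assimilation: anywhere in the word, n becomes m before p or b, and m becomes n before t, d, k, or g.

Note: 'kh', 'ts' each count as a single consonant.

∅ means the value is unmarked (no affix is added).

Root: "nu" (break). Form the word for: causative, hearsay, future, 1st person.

nubekhbon

Attach person 1st person -b → nub.
Attach voice causative -ekh → nubekh.
Attach evidentiality hearsay -bo (after consonant 'kh') → nubekhbo.
Attach tense future -n → nubekhbon.
Vowel deletion: no change.
Nasal assimilation: no change.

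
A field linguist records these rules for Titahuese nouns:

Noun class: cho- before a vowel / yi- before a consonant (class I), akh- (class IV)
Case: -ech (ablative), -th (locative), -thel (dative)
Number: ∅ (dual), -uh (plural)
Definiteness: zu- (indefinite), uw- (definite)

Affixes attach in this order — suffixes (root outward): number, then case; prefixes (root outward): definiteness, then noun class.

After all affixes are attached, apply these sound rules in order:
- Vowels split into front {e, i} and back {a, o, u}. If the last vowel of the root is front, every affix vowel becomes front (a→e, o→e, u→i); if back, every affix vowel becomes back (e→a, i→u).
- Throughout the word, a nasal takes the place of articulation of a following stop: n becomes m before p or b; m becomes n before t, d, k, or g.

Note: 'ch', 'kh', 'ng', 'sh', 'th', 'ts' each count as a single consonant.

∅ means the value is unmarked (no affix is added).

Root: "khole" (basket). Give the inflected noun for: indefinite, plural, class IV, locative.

ekhzikholeihth

Attach number plural -uh → kholeuh.
Attach definiteness indefinite zu- → zukholeuh.
Attach case locative -th → zukholeuhth.
Attach noun class class IV akh- → akhzukholeuhth.
Apply vowel harmony: akhzukholeuhth → ekhzikholeihth.
Nasal assimilation: no change.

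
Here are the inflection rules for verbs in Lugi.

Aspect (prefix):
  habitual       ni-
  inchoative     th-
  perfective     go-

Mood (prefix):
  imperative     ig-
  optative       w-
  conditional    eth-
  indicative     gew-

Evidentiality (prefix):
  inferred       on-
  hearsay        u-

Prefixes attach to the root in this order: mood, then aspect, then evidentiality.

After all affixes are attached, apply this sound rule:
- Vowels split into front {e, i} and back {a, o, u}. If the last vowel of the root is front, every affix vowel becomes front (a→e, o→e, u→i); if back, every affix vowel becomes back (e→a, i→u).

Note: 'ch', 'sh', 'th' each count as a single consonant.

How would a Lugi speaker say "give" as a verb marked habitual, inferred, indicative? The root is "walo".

onnugawwalo

Attach mood indicative gew- → gewwalo.
Attach aspect habitual ni- → nigewwalo.
Attach evidentiality inferred on- → onnigewwalo.
Apply vowel harmony: onnigewwalo → onnugawwalo.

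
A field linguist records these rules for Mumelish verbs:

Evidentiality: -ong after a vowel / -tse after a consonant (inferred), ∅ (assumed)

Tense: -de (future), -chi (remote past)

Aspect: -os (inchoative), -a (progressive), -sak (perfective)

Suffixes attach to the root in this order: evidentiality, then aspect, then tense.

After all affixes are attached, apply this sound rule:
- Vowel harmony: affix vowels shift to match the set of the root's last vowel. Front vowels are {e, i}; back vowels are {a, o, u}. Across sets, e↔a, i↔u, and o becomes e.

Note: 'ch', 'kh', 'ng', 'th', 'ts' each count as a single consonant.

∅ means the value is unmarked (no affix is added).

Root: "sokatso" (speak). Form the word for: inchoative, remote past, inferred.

sokatsoongoschu

Attach evidentiality inferred -ong (after vowel 'o') → sokatsoong.
Attach aspect inchoative -os → sokatsoongos.
Attach tense remote past -chi → sokatsoongoschi.
Apply vowel harmony: sokatsoongoschi → sokatsoongoschu.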